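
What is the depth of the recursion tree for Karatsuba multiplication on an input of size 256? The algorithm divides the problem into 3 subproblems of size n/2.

For divide and conquer with division factor 2:

Problem sizes at each level:
Level 0: 256
Level 1: 128
Level 2: 64
Level 3: 32
Level 4: 16
Level 5: 8
Level 6: 4
Level 7: 2
Level 8: 1

The root is level 0 and the size-1 base case is level 8 (the tree spans levels 0 through 8, i.e. 9 levels counting the root), so the depth is the number of divisions: log_2(256) = 8

The recursion tree depth is log_2(256) = 8. At each level, the problem size is divided by 2, so it takes 8 divisions to reduce to a base case of size 1. The algorithm makes 3 recursive calls at each level.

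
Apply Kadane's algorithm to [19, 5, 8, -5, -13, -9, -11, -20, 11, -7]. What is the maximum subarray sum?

Using Kadane's algorithm on [19, 5, 8, -5, -13, -9, -11, -20, 11, -7]:

Scanning through the array:
Position 1 (value 5): max_ending_here = 24, max_so_far = 24
Position 2 (value 8): max_ending_here = 32, max_so_far = 32
Position 3 (value -5): max_ending_here = 27, max_so_far = 32
Position 4 (value -13): max_ending_here = 14, max_so_far = 32
Position 5 (value -9): max_ending_here = 5, max_so_far = 32
Position 6 (value -11): max_ending_here = -6, max_so_far = 32
Position 7 (value -20): max_ending_here = -20, max_so_far = 32
Position 8 (value 11): max_ending_here = 11, max_so_far = 32
Position 9 (value -7): max_ending_here = 4, max_so_far = 32

Maximum subarray: [19, 5, 8]
Maximum sum: 32

The maximum subarray is [19, 5, 8] with sum 32. This subarray runs from index 0 to index 2.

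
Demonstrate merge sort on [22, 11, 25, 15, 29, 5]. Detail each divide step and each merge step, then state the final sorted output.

Merge sort trace:

Split: [22, 11, 25, 15, 29, 5] -> [22, 11, 25] and [15, 29, 5]
  Split: [22, 11, 25] -> [22] and [11, 25]
    Split: [11, 25] -> [11] and [25]
    Merge: [11] + [25] -> [11, 25]
  Merge: [22] + [11, 25] -> [11, 22, 25]
  Split: [15, 29, 5] -> [15] and [29, 5]
    Split: [29, 5] -> [29] and [5]
    Merge: [29] + [5] -> [5, 29]
  Merge: [15] + [5, 29] -> [5, 15, 29]
Merge: [11, 22, 25] + [5, 15, 29] -> [5, 11, 15, 22, 25, 29]

Final sorted array: [5, 11, 15, 22, 25, 29]

The merge sort proceeds by recursively splitting the array and merging sorted halves.
After all merges, the sorted array is [5, 11, 15, 22, 25, 29].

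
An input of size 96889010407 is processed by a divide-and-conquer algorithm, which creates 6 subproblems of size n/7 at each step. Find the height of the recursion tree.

For divide and conquer with division factor 7:

Problem sizes at each level:
Level 0: 96889010407
Level 1: 13841287201
Level 2: 1977326743
Level 3: 282475249
Level 4: 40353607
Level 5: 5764801
Level 6: 823543
Level 7: 117649
Level 8: 16807
Level 9: 2401
Level 10: 343
Level 11: 49
Level 12: 7
Level 13: 1

The root is level 0 and the size-1 base case is level 13 (the tree spans levels 0 through 13, i.e. 14 levels counting the root), so the depth is the number of divisions: log_7(96889010407) = 13

The recursion tree depth is log_7(96889010407) = 13. At each level, the problem size is divided by 7, so it takes 13 divisions to reduce to a base case of size 1. The algorithm makes 6 recursive calls at each level.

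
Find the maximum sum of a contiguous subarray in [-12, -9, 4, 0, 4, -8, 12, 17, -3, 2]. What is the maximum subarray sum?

Using Kadane's algorithm on [-12, -9, 4, 0, 4, -8, 12, 17, -3, 2]:

Scanning through the array:
Position 1 (value -9): max_ending_here = -9, max_so_far = -9
Position 2 (value 4): max_ending_here = 4, max_so_far = 4
Position 3 (value 0): max_ending_here = 4, max_so_far = 4
Position 4 (value 4): max_ending_here = 8, max_so_far = 8
Position 5 (value -8): max_ending_here = 0, max_so_far = 8
Position 6 (value 12): max_ending_here = 12, max_so_far = 12
Position 7 (value 17): max_ending_here = 29, max_so_far = 29
Position 8 (value -3): max_ending_here = 26, max_so_far = 29
Position 9 (value 2): max_ending_here = 28, max_so_far = 29

Maximum subarray: [4, 0, 4, -8, 12, 17]
Maximum sum: 29

The maximum subarray is [4, 0, 4, -8, 12, 17] with sum 29. This subarray runs from index 2 to index 7.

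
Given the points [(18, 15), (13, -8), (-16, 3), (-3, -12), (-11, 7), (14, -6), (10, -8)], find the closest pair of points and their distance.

Computing all pairwise distances among 7 points:

d((18, 15), (13, -8)) = 23.5372
d((18, 15), (-16, 3)) = 36.0555
d((18, 15), (-3, -12)) = 34.2053
d((18, 15), (-11, 7)) = 30.0832
d((18, 15), (14, -6)) = 21.3776
d((18, 15), (10, -8)) = 24.3516
d((13, -8), (-16, 3)) = 31.0161
d((13, -8), (-3, -12)) = 16.4924
d((13, -8), (-11, 7)) = 28.3019
d((13, -8), (14, -6)) = 2.2361 <-- minimum
d((13, -8), (10, -8)) = 3.0
d((-16, 3), (-3, -12)) = 19.8494
d((-16, 3), (-11, 7)) = 6.4031
d((-16, 3), (14, -6)) = 31.3209
d((-16, 3), (10, -8)) = 28.2312
d((-3, -12), (-11, 7)) = 20.6155
d((-3, -12), (14, -6)) = 18.0278
d((-3, -12), (10, -8)) = 13.6015
d((-11, 7), (14, -6)) = 28.178
d((-11, 7), (10, -8)) = 25.807
d((14, -6), (10, -8)) = 4.4721

Closest pair: (13, -8) and (14, -6) with distance 2.2361

The closest pair is (13, -8) and (14, -6) with Euclidean distance 2.2361. For 7 points, brute-force pairwise comparison is shown above. For large n, the divide-and-conquer algorithm (sort by x, recurse on halves, check the dividing strip) achieves O(n log n).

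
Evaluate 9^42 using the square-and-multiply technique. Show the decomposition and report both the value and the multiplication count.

Computing 9^42 by squaring (build up from 9^1; each line after the first costs one multiplication):

9^1 = 9
9^2 = (9^1)^2 = 9^2 = 81
9^4 = (9^2)^2 = 81^2 = 6561
9^5 = 9 * 9^4 = 9 * 6561 = 59049
9^10 = (9^5)^2 = 59049^2 = 3486784401
9^20 = (9^10)^2 = 3486784401^2 = 12157665459056928801
9^21 = 9 * 9^20 = 9 * 12157665459056928801 = 109418989131512359209
9^42 = (9^21)^2 = 109418989131512359209^2 = 11972515182562019788602740026717047105681

Result: 11972515182562019788602740026717047105681
Multiplications needed: 7 (7 lines after 9^1)

9^42 = 11972515182562019788602740026717047105681. Using exponentiation by squaring, this requires 7 multiplications. The key idea: if the exponent is even, square the half-power; if odd, multiply by the base once.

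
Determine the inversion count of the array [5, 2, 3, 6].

Finding inversions in [5, 2, 3, 6]:

(0, 1): arr[0]=5 > arr[1]=2
(0, 2): arr[0]=5 > arr[2]=3

Total inversions: 2

The array has 2 inversion(s): (0,1), (0,2). Each pair (i,j) satisfies i < j and arr[i] > arr[j].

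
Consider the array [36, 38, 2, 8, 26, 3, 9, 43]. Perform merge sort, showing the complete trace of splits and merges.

Merge sort trace:

Split: [36, 38, 2, 8, 26, 3, 9, 43] -> [36, 38, 2, 8] and [26, 3, 9, 43]
  Split: [36, 38, 2, 8] -> [36, 38] and [2, 8]
    Split: [36, 38] -> [36] and [38]
    Merge: [36] + [38] -> [36, 38]
    Split: [2, 8] -> [2] and [8]
    Merge: [2] + [8] -> [2, 8]
  Merge: [36, 38] + [2, 8] -> [2, 8, 36, 38]
  Split: [26, 3, 9, 43] -> [26, 3] and [9, 43]
    Split: [26, 3] -> [26] and [3]
    Merge: [26] + [3] -> [3, 26]
    Split: [9, 43] -> [9] and [43]
    Merge: [9] + [43] -> [9, 43]
  Merge: [3, 26] + [9, 43] -> [3, 9, 26, 43]
Merge: [2, 8, 36, 38] + [3, 9, 26, 43] -> [2, 3, 8, 9, 26, 36, 38, 43]

Final sorted array: [2, 3, 8, 9, 26, 36, 38, 43]

The merge sort proceeds by recursively splitting the array and merging sorted halves.
After all merges, the sorted array is [2, 3, 8, 9, 26, 36, 38, 43].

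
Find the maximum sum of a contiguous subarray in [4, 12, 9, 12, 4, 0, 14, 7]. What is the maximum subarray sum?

Using Kadane's algorithm on [4, 12, 9, 12, 4, 0, 14, 7]:

Scanning through the array:
Position 1 (value 12): max_ending_here = 16, max_so_far = 16
Position 2 (value 9): max_ending_here = 25, max_so_far = 25
Position 3 (value 12): max_ending_here = 37, max_so_far = 37
Position 4 (value 4): max_ending_here = 41, max_so_far = 41
Position 5 (value 0): max_ending_here = 41, max_so_far = 41
Position 6 (value 14): max_ending_here = 55, max_so_far = 55
Position 7 (value 7): max_ending_here = 62, max_so_far = 62

Maximum subarray: [4, 12, 9, 12, 4, 0, 14, 7]
Maximum sum: 62

The maximum subarray is [4, 12, 9, 12, 4, 0, 14, 7] with sum 62. This subarray runs from index 0 to index 7.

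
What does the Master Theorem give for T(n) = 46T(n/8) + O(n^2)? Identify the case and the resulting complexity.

Master Theorem for T(n) = 46T(n/8) + O(n^2):

a = 46, b = 8, c = 2
log_b(a) = log_8(46) = 1.8412

Case 3: c = 2 > log_8(46) = 1.8412
T(n) = O(n^2) = O(n^2)

For T(n) = 46T(n/8) + O(n^2): log_8(46) = 1.8412. This is Case 3 of the Master Theorem (c > log_b(a), work dominated by root), giving O(n^2).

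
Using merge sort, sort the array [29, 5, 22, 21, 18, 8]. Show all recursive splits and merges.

Merge sort trace:

Split: [29, 5, 22, 21, 18, 8] -> [29, 5, 22] and [21, 18, 8]
  Split: [29, 5, 22] -> [29] and [5, 22]
    Split: [5, 22] -> [5] and [22]
    Merge: [5] + [22] -> [5, 22]
  Merge: [29] + [5, 22] -> [5, 22, 29]
  Split: [21, 18, 8] -> [21] and [18, 8]
    Split: [18, 8] -> [18] and [8]
    Merge: [18] + [8] -> [8, 18]
  Merge: [21] + [8, 18] -> [8, 18, 21]
Merge: [5, 22, 29] + [8, 18, 21] -> [5, 8, 18, 21, 22, 29]

Final sorted array: [5, 8, 18, 21, 22, 29]

The merge sort proceeds by recursively splitting the array and merging sorted halves.
After all merges, the sorted array is [5, 8, 18, 21, 22, 29].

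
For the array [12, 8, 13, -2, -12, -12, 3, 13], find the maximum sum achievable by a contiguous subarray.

Using Kadane's algorithm on [12, 8, 13, -2, -12, -12, 3, 13]:

Scanning through the array:
Position 1 (value 8): max_ending_here = 20, max_so_far = 20
Position 2 (value 13): max_ending_here = 33, max_so_far = 33
Position 3 (value -2): max_ending_here = 31, max_so_far = 33
Position 4 (value -12): max_ending_here = 19, max_so_far = 33
Position 5 (value -12): max_ending_here = 7, max_so_far = 33
Position 6 (value 3): max_ending_here = 10, max_so_far = 33
Position 7 (value 13): max_ending_here = 23, max_so_far = 33

Maximum subarray: [12, 8, 13]
Maximum sum: 33

The maximum subarray is [12, 8, 13] with sum 33. This subarray runs from index 0 to index 2.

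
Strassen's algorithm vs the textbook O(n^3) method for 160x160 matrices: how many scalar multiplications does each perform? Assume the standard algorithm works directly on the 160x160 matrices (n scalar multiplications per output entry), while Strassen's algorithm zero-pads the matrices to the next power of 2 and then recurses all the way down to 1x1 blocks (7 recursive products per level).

Matrix multiplication for 160x160 matrices:

Strassen's algorithm requires power-of-2 dimensions. Pad 160x160 to 256x256 (next power of 2).

Standard algorithm: 160^3 = 4096000 multiplications
Strassen's algorithm: 7^(log2(256)) = 7^8 = 5764801 multiplications
Difference: 4096000 - 5764801 = -1668801 (Strassen uses MORE here due to padding overhead — for small or just-over-power-of-2 n, padding can outweigh the per-level savings)

Standard: 4096000 multiplications (160^3). Strassen: 5764801 multiplications (7^8, after padding to 256x256). Strassen reduces 8 recursive multiplications to 7 at each level.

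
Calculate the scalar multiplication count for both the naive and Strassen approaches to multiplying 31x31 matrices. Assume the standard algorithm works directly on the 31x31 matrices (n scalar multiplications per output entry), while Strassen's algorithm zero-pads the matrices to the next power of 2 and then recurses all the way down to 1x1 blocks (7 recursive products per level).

Matrix multiplication for 31x31 matrices:

Strassen's algorithm requires power-of-2 dimensions. Pad 31x31 to 32x32 (next power of 2).

Standard algorithm: 31^3 = 29791 multiplications
Strassen's algorithm: 7^(log2(32)) = 7^5 = 16807 multiplications
Savings: 29791 - 16807 = 12984 multiplications

Standard: 29791 multiplications (31^3). Strassen: 16807 multiplications (7^5, after padding to 32x32). Strassen reduces 8 recursive multiplications to 7 at each level.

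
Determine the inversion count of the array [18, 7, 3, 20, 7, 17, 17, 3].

Finding inversions in [18, 7, 3, 20, 7, 17, 17, 3]:

(0, 1): arr[0]=18 > arr[1]=7
(0, 2): arr[0]=18 > arr[2]=3
(0, 4): arr[0]=18 > arr[4]=7
(0, 5): arr[0]=18 > arr[5]=17
(0, 6): arr[0]=18 > arr[6]=17
(0, 7): arr[0]=18 > arr[7]=3
(1, 2): arr[1]=7 > arr[2]=3
(1, 7): arr[1]=7 > arr[7]=3
(3, 4): arr[3]=20 > arr[4]=7
(3, 5): arr[3]=20 > arr[5]=17
(3, 6): arr[3]=20 > arr[6]=17
(3, 7): arr[3]=20 > arr[7]=3
(4, 7): arr[4]=7 > arr[7]=3
(5, 7): arr[5]=17 > arr[7]=3
(6, 7): arr[6]=17 > arr[7]=3

Total inversions: 15

The array has 15 inversion(s): (0,1), (0,2), (0,4), (0,5), (0,6), (0,7), (1,2), (1,7), (3,4), (3,5), (3,6), (3,7), (4,7), (5,7), (6,7). Each pair (i,j) satisfies i < j and arr[i] > arr[j].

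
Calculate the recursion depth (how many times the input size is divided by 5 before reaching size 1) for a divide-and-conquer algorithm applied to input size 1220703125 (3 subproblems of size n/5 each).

For divide and conquer with division factor 5:

Problem sizes at each level:
Level 0: 1220703125
Level 1: 244140625
Level 2: 48828125
Level 3: 9765625
Level 4: 1953125
Level 5: 390625
Level 6: 78125
Level 7: 15625
Level 8: 3125
Level 9: 625
Level 10: 125
Level 11: 25
Level 12: 5
Level 13: 1

The root is level 0 and the size-1 base case is level 13 (the tree spans levels 0 through 13, i.e. 14 levels counting the root), so the depth is the number of divisions: log_5(1220703125) = 13

The recursion tree depth is log_5(1220703125) = 13. At each level, the problem size is divided by 5, so it takes 13 divisions to reduce to a base case of size 1. The algorithm makes 3 recursive calls at each level.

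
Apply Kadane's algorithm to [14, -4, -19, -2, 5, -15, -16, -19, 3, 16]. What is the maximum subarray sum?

Using Kadane's algorithm on [14, -4, -19, -2, 5, -15, -16, -19, 3, 16]:

Scanning through the array:
Position 1 (value -4): max_ending_here = 10, max_so_far = 14
Position 2 (value -19): max_ending_here = -9, max_so_far = 14
Position 3 (value -2): max_ending_here = -2, max_so_far = 14
Position 4 (value 5): max_ending_here = 5, max_so_far = 14
Position 5 (value -15): max_ending_here = -10, max_so_far = 14
Position 6 (value -16): max_ending_here = -16, max_so_far = 14
Position 7 (value -19): max_ending_here = -19, max_so_far = 14
Position 8 (value 3): max_ending_here = 3, max_so_far = 14
Position 9 (value 16): max_ending_here = 19, max_so_far = 19

Maximum subarray: [3, 16]
Maximum sum: 19

The maximum subarray is [3, 16] with sum 19. This subarray runs from index 8 to index 9.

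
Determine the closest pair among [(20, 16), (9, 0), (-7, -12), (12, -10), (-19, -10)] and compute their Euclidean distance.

Computing all pairwise distances among 5 points:

d((20, 16), (9, 0)) = 19.4165
d((20, 16), (-7, -12)) = 38.8973
d((20, 16), (12, -10)) = 27.2029
d((20, 16), (-19, -10)) = 46.8722
d((9, 0), (-7, -12)) = 20.0
d((9, 0), (12, -10)) = 10.4403 <-- minimum
d((9, 0), (-19, -10)) = 29.7321
d((-7, -12), (12, -10)) = 19.105
d((-7, -12), (-19, -10)) = 12.1655
d((12, -10), (-19, -10)) = 31.0

Closest pair: (9, 0) and (12, -10) with distance 10.4403

The closest pair is (9, 0) and (12, -10) with Euclidean distance 10.4403. For 5 points, brute-force pairwise comparison is shown above. For large n, the divide-and-conquer algorithm (sort by x, recurse on halves, check the dividing strip) achieves O(n log n).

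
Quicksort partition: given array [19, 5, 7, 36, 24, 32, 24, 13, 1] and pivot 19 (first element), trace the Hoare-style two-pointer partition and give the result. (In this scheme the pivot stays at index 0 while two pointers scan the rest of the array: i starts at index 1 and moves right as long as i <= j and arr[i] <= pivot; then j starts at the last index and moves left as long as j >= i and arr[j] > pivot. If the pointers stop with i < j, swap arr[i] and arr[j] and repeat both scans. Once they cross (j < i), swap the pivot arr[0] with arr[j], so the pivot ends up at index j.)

Hoare-style two-pointer partition with pivot = 19:

Initial array: [19, 5, 7, 36, 24, 32, 24, 13, 1]

Pointers start at i = 1, j = 8.
i stops at index 3 (arr[3]=36 > 19), j stops at index 8 (arr[8]=1 <= 19): swap arr[3] and arr[8], array becomes [19, 5, 7, 1, 24, 32, 24, 13, 36]
i stops at index 4 (arr[4]=24 > 19), j stops at index 7 (arr[7]=13 <= 19): swap arr[4] and arr[7], array becomes [19, 5, 7, 1, 13, 32, 24, 24, 36]
i ends at 5, j ends at 4: the pointers have crossed (j < i), so scanning stops.

Swap pivot arr[0] with arr[4] to place pivot at position 4: [13, 5, 7, 1, 19, 32, 24, 24, 36]
Pivot position: 4

After partitioning with pivot 19, the array becomes [13, 5, 7, 1, 19, 32, 24, 24, 36]. The pivot is placed at index 4. All elements to the left of the pivot are <= 19, and all elements to the right are > 19.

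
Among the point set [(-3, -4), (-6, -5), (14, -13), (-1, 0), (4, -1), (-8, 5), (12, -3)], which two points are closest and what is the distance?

Computing all pairwise distances among 7 points:

d((-3, -4), (-6, -5)) = 3.1623 <-- minimum
d((-3, -4), (14, -13)) = 19.2354
d((-3, -4), (-1, 0)) = 4.4721
d((-3, -4), (4, -1)) = 7.6158
d((-3, -4), (-8, 5)) = 10.2956
d((-3, -4), (12, -3)) = 15.0333
d((-6, -5), (14, -13)) = 21.5407
d((-6, -5), (-1, 0)) = 7.0711
d((-6, -5), (4, -1)) = 10.7703
d((-6, -5), (-8, 5)) = 10.198
d((-6, -5), (12, -3)) = 18.1108
d((14, -13), (-1, 0)) = 19.8494
d((14, -13), (4, -1)) = 15.6205
d((14, -13), (-8, 5)) = 28.4253
d((14, -13), (12, -3)) = 10.198
d((-1, 0), (4, -1)) = 5.099
d((-1, 0), (-8, 5)) = 8.6023
d((-1, 0), (12, -3)) = 13.3417
d((4, -1), (-8, 5)) = 13.4164
d((4, -1), (12, -3)) = 8.2462
d((-8, 5), (12, -3)) = 21.5407

Closest pair: (-3, -4) and (-6, -5) with distance 3.1623

The closest pair is (-3, -4) and (-6, -5) with Euclidean distance 3.1623. For 7 points, brute-force pairwise comparison is shown above. For large n, the divide-and-conquer algorithm (sort by x, recurse on halves, check the dividing strip) achieves O(n log n).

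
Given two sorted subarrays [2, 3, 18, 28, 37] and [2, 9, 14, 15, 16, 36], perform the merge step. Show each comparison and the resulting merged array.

Merging process:

Compare 2 vs 2: take 2 from left. Merged: [2]
Compare 3 vs 2: take 2 from right. Merged: [2, 2]
Compare 3 vs 9: take 3 from left. Merged: [2, 2, 3]
Compare 18 vs 9: take 9 from right. Merged: [2, 2, 3, 9]
Compare 18 vs 14: take 14 from right. Merged: [2, 2, 3, 9, 14]
Compare 18 vs 15: take 15 from right. Merged: [2, 2, 3, 9, 14, 15]
Compare 18 vs 16: take 16 from right. Merged: [2, 2, 3, 9, 14, 15, 16]
Compare 18 vs 36: take 18 from left. Merged: [2, 2, 3, 9, 14, 15, 16, 18]
Compare 28 vs 36: take 28 from left. Merged: [2, 2, 3, 9, 14, 15, 16, 18, 28]
Compare 37 vs 36: take 36 from right. Merged: [2, 2, 3, 9, 14, 15, 16, 18, 28, 36]
Append remaining from left: [37]. Merged: [2, 2, 3, 9, 14, 15, 16, 18, 28, 36, 37]

Final merged array: [2, 2, 3, 9, 14, 15, 16, 18, 28, 36, 37]
Total comparisons: 10

The merged array is [2, 2, 3, 9, 14, 15, 16, 18, 28, 36, 37], requiring 10 comparisons. The merge step runs in O(n) time where n is the total number of elements.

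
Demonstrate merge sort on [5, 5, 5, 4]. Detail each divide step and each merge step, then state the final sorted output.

Merge sort trace:

Split: [5, 5, 5, 4] -> [5, 5] and [5, 4]
  Split: [5, 5] -> [5] and [5]
  Merge: [5] + [5] -> [5, 5]
  Split: [5, 4] -> [5] and [4]
  Merge: [5] + [4] -> [4, 5]
Merge: [5, 5] + [4, 5] -> [4, 5, 5, 5]

Final sorted array: [4, 5, 5, 5]

The merge sort proceeds by recursively splitting the array and merging sorted halves.
After all merges, the sorted array is [4, 5, 5, 5].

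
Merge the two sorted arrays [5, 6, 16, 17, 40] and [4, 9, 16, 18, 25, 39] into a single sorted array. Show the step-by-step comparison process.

Merging process:

Compare 5 vs 4: take 4 from right. Merged: [4]
Compare 5 vs 9: take 5 from left. Merged: [4, 5]
Compare 6 vs 9: take 6 from left. Merged: [4, 5, 6]
Compare 16 vs 9: take 9 from right. Merged: [4, 5, 6, 9]
Compare 16 vs 16: take 16 from left. Merged: [4, 5, 6, 9, 16]
Compare 17 vs 16: take 16 from right. Merged: [4, 5, 6, 9, 16, 16]
Compare 17 vs 18: take 17 from left. Merged: [4, 5, 6, 9, 16, 16, 17]
Compare 40 vs 18: take 18 from right. Merged: [4, 5, 6, 9, 16, 16, 17, 18]
Compare 40 vs 25: take 25 from right. Merged: [4, 5, 6, 9, 16, 16, 17, 18, 25]
Compare 40 vs 39: take 39 from right. Merged: [4, 5, 6, 9, 16, 16, 17, 18, 25, 39]
Append remaining from left: [40]. Merged: [4, 5, 6, 9, 16, 16, 17, 18, 25, 39, 40]

Final merged array: [4, 5, 6, 9, 16, 16, 17, 18, 25, 39, 40]
Total comparisons: 10

The merged array is [4, 5, 6, 9, 16, 16, 17, 18, 25, 39, 40], requiring 10 comparisons. The merge step runs in O(n) time where n is the total number of elements.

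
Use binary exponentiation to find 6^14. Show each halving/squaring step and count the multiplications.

Computing 6^14 by squaring (build up from 6^1; each line after the first costs one multiplication):

6^1 = 6
6^2 = (6^1)^2 = 6^2 = 36
6^3 = 6 * 6^2 = 6 * 36 = 216
6^6 = (6^3)^2 = 216^2 = 46656
6^7 = 6 * 6^6 = 6 * 46656 = 279936
6^14 = (6^7)^2 = 279936^2 = 78364164096

Result: 78364164096
Multiplications needed: 5 (5 lines after 6^1)

6^14 = 78364164096. Using exponentiation by squaring, this requires 5 multiplications. The key idea: if the exponent is even, square the half-power; if odd, multiply by the base once.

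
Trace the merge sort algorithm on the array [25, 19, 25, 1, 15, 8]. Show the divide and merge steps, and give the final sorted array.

Merge sort trace:

Split: [25, 19, 25, 1, 15, 8] -> [25, 19, 25] and [1, 15, 8]
  Split: [25, 19, 25] -> [25] and [19, 25]
    Split: [19, 25] -> [19] and [25]
    Merge: [19] + [25] -> [19, 25]
  Merge: [25] + [19, 25] -> [19, 25, 25]
  Split: [1, 15, 8] -> [1] and [15, 8]
    Split: [15, 8] -> [15] and [8]
    Merge: [15] + [8] -> [8, 15]
  Merge: [1] + [8, 15] -> [1, 8, 15]
Merge: [19, 25, 25] + [1, 8, 15] -> [1, 8, 15, 19, 25, 25]

Final sorted array: [1, 8, 15, 19, 25, 25]

The merge sort proceeds by recursively splitting the array and merging sorted halves.
After all merges, the sorted array is [1, 8, 15, 19, 25, 25].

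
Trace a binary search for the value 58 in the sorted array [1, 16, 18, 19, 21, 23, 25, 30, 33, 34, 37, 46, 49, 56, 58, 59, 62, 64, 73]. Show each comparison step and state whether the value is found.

Binary search for 58 in [1, 16, 18, 19, 21, 23, 25, 30, 33, 34, 37, 46, 49, 56, 58, 59, 62, 64, 73]:

lo=0, hi=18, mid=9, arr[mid]=34 -> 34 < 58, search right half
lo=10, hi=18, mid=14, arr[mid]=58 -> Found target at index 14!

Binary search finds 58 at index 14 after 2 comparisons. The search repeatedly halves the search space by comparing with the middle element.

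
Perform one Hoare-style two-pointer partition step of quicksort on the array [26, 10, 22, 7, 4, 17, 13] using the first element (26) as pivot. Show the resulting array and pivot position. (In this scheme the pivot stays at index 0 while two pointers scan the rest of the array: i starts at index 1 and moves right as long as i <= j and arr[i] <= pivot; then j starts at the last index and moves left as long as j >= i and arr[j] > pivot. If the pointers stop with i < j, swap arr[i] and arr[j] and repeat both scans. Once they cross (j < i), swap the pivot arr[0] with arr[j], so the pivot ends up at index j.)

Hoare-style two-pointer partition with pivot = 26:

Initial array: [26, 10, 22, 7, 4, 17, 13]

Pointers start at i = 1, j = 6.
i ends at 7, j ends at 6: the pointers have crossed (j < i), so scanning stops.

Swap pivot arr[0] with arr[6] to place pivot at position 6: [13, 10, 22, 7, 4, 17, 26]
Pivot position: 6

After partitioning with pivot 26, the array becomes [13, 10, 22, 7, 4, 17, 26]. The pivot is placed at index 6. All elements to the left of the pivot are <= 26, and all elements to the right are > 26.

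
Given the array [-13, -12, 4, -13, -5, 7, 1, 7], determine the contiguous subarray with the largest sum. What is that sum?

Using Kadane's algorithm on [-13, -12, 4, -13, -5, 7, 1, 7]:

Scanning through the array:
Position 1 (value -12): max_ending_here = -12, max_so_far = -12
Position 2 (value 4): max_ending_here = 4, max_so_far = 4
Position 3 (value -13): max_ending_here = -9, max_so_far = 4
Position 4 (value -5): max_ending_here = -5, max_so_far = 4
Position 5 (value 7): max_ending_here = 7, max_so_far = 7
Position 6 (value 1): max_ending_here = 8, max_so_far = 8
Position 7 (value 7): max_ending_here = 15, max_so_far = 15

Maximum subarray: [7, 1, 7]
Maximum sum: 15

The maximum subarray is [7, 1, 7] with sum 15. This subarray runs from index 5 to index 7.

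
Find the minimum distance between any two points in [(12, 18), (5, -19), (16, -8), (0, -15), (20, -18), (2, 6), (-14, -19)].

Computing all pairwise distances among 7 points:

d((12, 18), (5, -19)) = 37.6563
d((12, 18), (16, -8)) = 26.3059
d((12, 18), (0, -15)) = 35.1141
d((12, 18), (20, -18)) = 36.8782
d((12, 18), (2, 6)) = 15.6205
d((12, 18), (-14, -19)) = 45.2217
d((5, -19), (16, -8)) = 15.5563
d((5, -19), (0, -15)) = 6.4031 <-- minimum
d((5, -19), (20, -18)) = 15.0333
d((5, -19), (2, 6)) = 25.1794
d((5, -19), (-14, -19)) = 19.0
d((16, -8), (0, -15)) = 17.4642
d((16, -8), (20, -18)) = 10.7703
d((16, -8), (2, 6)) = 19.799
d((16, -8), (-14, -19)) = 31.9531
d((0, -15), (20, -18)) = 20.2237
d((0, -15), (2, 6)) = 21.095
d((0, -15), (-14, -19)) = 14.5602
d((20, -18), (2, 6)) = 30.0
d((20, -18), (-14, -19)) = 34.0147
d((2, 6), (-14, -19)) = 29.6816

Closest pair: (5, -19) and (0, -15) with distance 6.4031

The closest pair is (5, -19) and (0, -15) with Euclidean distance 6.4031. For 7 points, brute-force pairwise comparison is shown above. For large n, the divide-and-conquer algorithm (sort by x, recurse on halves, check the dividing strip) achieves O(n log n).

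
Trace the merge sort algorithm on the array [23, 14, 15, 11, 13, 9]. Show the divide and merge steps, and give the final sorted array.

Merge sort trace:

Split: [23, 14, 15, 11, 13, 9] -> [23, 14, 15] and [11, 13, 9]
  Split: [23, 14, 15] -> [23] and [14, 15]
    Split: [14, 15] -> [14] and [15]
    Merge: [14] + [15] -> [14, 15]
  Merge: [23] + [14, 15] -> [14, 15, 23]
  Split: [11, 13, 9] -> [11] and [13, 9]
    Split: [13, 9] -> [13] and [9]
    Merge: [13] + [9] -> [9, 13]
  Merge: [11] + [9, 13] -> [9, 11, 13]
Merge: [14, 15, 23] + [9, 11, 13] -> [9, 11, 13, 14, 15, 23]

Final sorted array: [9, 11, 13, 14, 15, 23]

The merge sort proceeds by recursively splitting the array and merging sorted halves.
After all merges, the sorted array is [9, 11, 13, 14, 15, 23].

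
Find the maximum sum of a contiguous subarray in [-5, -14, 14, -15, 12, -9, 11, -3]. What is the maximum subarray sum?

Using Kadane's algorithm on [-5, -14, 14, -15, 12, -9, 11, -3]:

Scanning through the array:
Position 1 (value -14): max_ending_here = -14, max_so_far = -5
Position 2 (value 14): max_ending_here = 14, max_so_far = 14
Position 3 (value -15): max_ending_here = -1, max_so_far = 14
Position 4 (value 12): max_ending_here = 12, max_so_far = 14
Position 5 (value -9): max_ending_here = 3, max_so_far = 14
Position 6 (value 11): max_ending_here = 14, max_so_far = 14
Position 7 (value -3): max_ending_here = 11, max_so_far = 14

Maximum subarray: [14]
Maximum sum: 14

The maximum subarray is [14] with sum 14. This subarray runs from index 2 to index 2.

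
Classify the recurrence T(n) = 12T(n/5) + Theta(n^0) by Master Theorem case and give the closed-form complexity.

Master Theorem for T(n) = 12T(n/5) + O(n^0):

a = 12, b = 5, c = 0
log_b(a) = log_5(12) = 1.5440

Case 1: c = 0 < log_5(12) = 1.5440
T(n) = O(n^(log_5 12))

For T(n) = 12T(n/5) + O(n^0): log_5(12) = 1.5440. This is Case 1 of the Master Theorem (c < log_b(a), work dominated by leaves), giving O(n^(log_5 12)).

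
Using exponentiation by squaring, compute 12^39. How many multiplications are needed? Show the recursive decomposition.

Computing 12^39 by squaring (build up from 12^1; each line after the first costs one multiplication):

12^1 = 12
12^2 = (12^1)^2 = 12^2 = 144
12^4 = (12^2)^2 = 144^2 = 20736
12^8 = (12^4)^2 = 20736^2 = 429981696
12^9 = 12 * 12^8 = 12 * 429981696 = 5159780352
12^18 = (12^9)^2 = 5159780352^2 = 26623333280885243904
12^19 = 12 * 12^18 = 12 * 26623333280885243904 = 319479999370622926848
12^38 = (12^19)^2 = 319479999370622926848^2 = 102067469997853225734913580209377959215104
12^39 = 12 * 12^38 = 12 * 102067469997853225734913580209377959215104 = 1224809639974238708818962962512535510581248

Result: 1224809639974238708818962962512535510581248
Multiplications needed: 8 (8 lines after 12^1)

12^39 = 1224809639974238708818962962512535510581248. Using exponentiation by squaring, this requires 8 multiplications. The key idea: if the exponent is even, square the half-power; if odd, multiply by the base once.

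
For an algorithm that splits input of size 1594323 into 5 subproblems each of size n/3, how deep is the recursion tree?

For divide and conquer with division factor 3:

Problem sizes at each level:
Level 0: 1594323
Level 1: 531441
Level 2: 177147
Level 3: 59049
Level 4: 19683
Level 5: 6561
Level 6: 2187
Level 7: 729
Level 8: 243
Level 9: 81
Level 10: 27
Level 11: 9
Level 12: 3
Level 13: 1

The root is level 0 and the size-1 base case is level 13 (the tree spans levels 0 through 13, i.e. 14 levels counting the root), so the depth is the number of divisions: log_3(1594323) = 13

The recursion tree depth is log_3(1594323) = 13. At each level, the problem size is divided by 3, so it takes 13 divisions to reduce to a base case of size 1. The algorithm makes 5 recursive calls at each level.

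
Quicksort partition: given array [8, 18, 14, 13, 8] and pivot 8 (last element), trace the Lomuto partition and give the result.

Lomuto partition with pivot = 8:

Initial array: [8, 18, 14, 13, 8]

arr[0]=8 <= 8: swap with position 0, array becomes [8, 18, 14, 13, 8]
arr[1]=18 > 8: no swap
arr[2]=14 > 8: no swap
arr[3]=13 > 8: no swap

Place pivot at position 1: [8, 8, 14, 13, 18]
Pivot position: 1

After partitioning with pivot 8, the array becomes [8, 8, 14, 13, 18]. The pivot is placed at index 1. All elements to the left of the pivot are <= 8, and all elements to the right are > 8.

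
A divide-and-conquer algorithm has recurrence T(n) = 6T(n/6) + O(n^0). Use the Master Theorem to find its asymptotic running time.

Master Theorem for T(n) = 6T(n/6) + O(n^0):

a = 6, b = 6, c = 0
log_b(a) = log_6(6) = 1.0000

Case 1: c = 0 < log_6(6) = 1.0000
T(n) = O(n^(log_6 6)) = O(n)

For T(n) = 6T(n/6) + O(n^0): log_6(6) = 1.0000. This is Case 1 of the Master Theorem (c < log_b(a), work dominated by leaves), giving O(n).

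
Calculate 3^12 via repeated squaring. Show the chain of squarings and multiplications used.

Computing 3^12 by squaring (build up from 3^1; each line after the first costs one multiplication):

3^1 = 3
3^2 = (3^1)^2 = 3^2 = 9
3^3 = 3 * 3^2 = 3 * 9 = 27
3^6 = (3^3)^2 = 27^2 = 729
3^12 = (3^6)^2 = 729^2 = 531441

Result: 531441
Multiplications needed: 4 (4 lines after 3^1)

3^12 = 531441. Using exponentiation by squaring, this requires 4 multiplications. The key idea: if the exponent is even, square the half-power; if odd, multiply by the base once.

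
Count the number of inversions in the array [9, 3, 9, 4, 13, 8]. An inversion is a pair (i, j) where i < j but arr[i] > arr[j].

Finding inversions in [9, 3, 9, 4, 13, 8]:

(0, 1): arr[0]=9 > arr[1]=3
(0, 3): arr[0]=9 > arr[3]=4
(0, 5): arr[0]=9 > arr[5]=8
(2, 3): arr[2]=9 > arr[3]=4
(2, 5): arr[2]=9 > arr[5]=8
(4, 5): arr[4]=13 > arr[5]=8

Total inversions: 6

The array has 6 inversion(s): (0,1), (0,3), (0,5), (2,3), (2,5), (4,5). Each pair (i,j) satisfies i < j and arr[i] > arr[j].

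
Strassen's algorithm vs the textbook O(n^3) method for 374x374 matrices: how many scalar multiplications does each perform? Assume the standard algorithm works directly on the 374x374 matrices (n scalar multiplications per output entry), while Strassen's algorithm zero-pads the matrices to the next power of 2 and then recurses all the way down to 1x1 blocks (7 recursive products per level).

Matrix multiplication for 374x374 matrices:

Strassen's algorithm requires power-of-2 dimensions. Pad 374x374 to 512x512 (next power of 2).

Standard algorithm: 374^3 = 52313624 multiplications
Strassen's algorithm: 7^(log2(512)) = 7^9 = 40353607 multiplications
Savings: 52313624 - 40353607 = 11960017 multiplications

Standard: 52313624 multiplications (374^3). Strassen: 40353607 multiplications (7^9, after padding to 512x512). Strassen reduces 8 recursive multiplications to 7 at each level.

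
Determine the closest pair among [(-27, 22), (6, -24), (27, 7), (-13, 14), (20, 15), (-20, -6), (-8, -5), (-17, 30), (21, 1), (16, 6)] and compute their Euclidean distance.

Computing all pairwise distances among 10 points:

d((-27, 22), (6, -24)) = 56.6127
d((-27, 22), (27, 7)) = 56.0446
d((-27, 22), (-13, 14)) = 16.1245
d((-27, 22), (20, 15)) = 47.5184
d((-27, 22), (-20, -6)) = 28.8617
d((-27, 22), (-8, -5)) = 33.0151
d((-27, 22), (-17, 30)) = 12.8062
d((-27, 22), (21, 1)) = 52.3927
d((-27, 22), (16, 6)) = 45.8803
d((6, -24), (27, 7)) = 37.4433
d((6, -24), (-13, 14)) = 42.4853
d((6, -24), (20, 15)) = 41.4367
d((6, -24), (-20, -6)) = 31.6228
d((6, -24), (-8, -5)) = 23.6008
d((6, -24), (-17, 30)) = 58.6941
d((6, -24), (21, 1)) = 29.1548
d((6, -24), (16, 6)) = 31.6228
d((27, 7), (-13, 14)) = 40.6079
d((27, 7), (20, 15)) = 10.6301
d((27, 7), (-20, -6)) = 48.7647
d((27, 7), (-8, -5)) = 37.0
d((27, 7), (-17, 30)) = 49.6488
d((27, 7), (21, 1)) = 8.4853
d((27, 7), (16, 6)) = 11.0454
d((-13, 14), (20, 15)) = 33.0151
d((-13, 14), (-20, -6)) = 21.1896
d((-13, 14), (-8, -5)) = 19.6469
d((-13, 14), (-17, 30)) = 16.4924
d((-13, 14), (21, 1)) = 36.4005
d((-13, 14), (16, 6)) = 30.0832
d((20, 15), (-20, -6)) = 45.1774
d((20, 15), (-8, -5)) = 34.4093
d((20, 15), (-17, 30)) = 39.9249
d((20, 15), (21, 1)) = 14.0357
d((20, 15), (16, 6)) = 9.8489
d((-20, -6), (-8, -5)) = 12.0416
d((-20, -6), (-17, 30)) = 36.1248
d((-20, -6), (21, 1)) = 41.5933
d((-20, -6), (16, 6)) = 37.9473
d((-8, -5), (-17, 30)) = 36.1386
d((-8, -5), (21, 1)) = 29.6142
d((-8, -5), (16, 6)) = 26.4008
d((-17, 30), (21, 1)) = 47.8017
d((-17, 30), (16, 6)) = 40.8044
d((21, 1), (16, 6)) = 7.0711 <-- minimum

Closest pair: (21, 1) and (16, 6) with distance 7.0711

The closest pair is (21, 1) and (16, 6) with Euclidean distance 7.0711. For 10 points, brute-force pairwise comparison is shown above. For large n, the divide-and-conquer algorithm (sort by x, recurse on halves, check the dividing strip) achieves O(n log n).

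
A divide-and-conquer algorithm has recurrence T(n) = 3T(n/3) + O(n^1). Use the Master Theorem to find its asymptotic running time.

Master Theorem for T(n) = 3T(n/3) + O(n^1):

a = 3, b = 3, c = 1
log_b(a) = log_3(3) = 1.0000

Case 2: c = 1 = log_3(3) = 1.0000
T(n) = O(n^1 log n) = O(n log n)

For T(n) = 3T(n/3) + O(n^1): log_3(3) = 1.0000. This is Case 2 of the Master Theorem (c = log_b(a), equal work at all levels), giving O(n log n).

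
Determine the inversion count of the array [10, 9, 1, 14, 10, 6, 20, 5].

Finding inversions in [10, 9, 1, 14, 10, 6, 20, 5]:

(0, 1): arr[0]=10 > arr[1]=9
(0, 2): arr[0]=10 > arr[2]=1
(0, 5): arr[0]=10 > arr[5]=6
(0, 7): arr[0]=10 > arr[7]=5
(1, 2): arr[1]=9 > arr[2]=1
(1, 5): arr[1]=9 > arr[5]=6
(1, 7): arr[1]=9 > arr[7]=5
(3, 4): arr[3]=14 > arr[4]=10
(3, 5): arr[3]=14 > arr[5]=6
(3, 7): arr[3]=14 > arr[7]=5
(4, 5): arr[4]=10 > arr[5]=6
(4, 7): arr[4]=10 > arr[7]=5
(5, 7): arr[5]=6 > arr[7]=5
(6, 7): arr[6]=20 > arr[7]=5

Total inversions: 14

The array has 14 inversion(s): (0,1), (0,2), (0,5), (0,7), (1,2), (1,5), (1,7), (3,4), (3,5), (3,7), (4,5), (4,7), (5,7), (6,7). Each pair (i,j) satisfies i < j and arr[i] > arr[j].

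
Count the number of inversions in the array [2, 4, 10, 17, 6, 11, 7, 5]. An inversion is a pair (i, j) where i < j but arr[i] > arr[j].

Finding inversions in [2, 4, 10, 17, 6, 11, 7, 5]:

(2, 4): arr[2]=10 > arr[4]=6
(2, 6): arr[2]=10 > arr[6]=7
(2, 7): arr[2]=10 > arr[7]=5
(3, 4): arr[3]=17 > arr[4]=6
(3, 5): arr[3]=17 > arr[5]=11
(3, 6): arr[3]=17 > arr[6]=7
(3, 7): arr[3]=17 > arr[7]=5
(4, 7): arr[4]=6 > arr[7]=5
(5, 6): arr[5]=11 > arr[6]=7
(5, 7): arr[5]=11 > arr[7]=5
(6, 7): arr[6]=7 > arr[7]=5

Total inversions: 11

The array has 11 inversion(s): (2,4), (2,6), (2,7), (3,4), (3,5), (3,6), (3,7), (4,7), (5,6), (5,7), (6,7). Each pair (i,j) satisfies i < j and arr[i] > arr[j].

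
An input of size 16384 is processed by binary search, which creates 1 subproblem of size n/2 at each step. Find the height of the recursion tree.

For divide and conquer with division factor 2:

Problem sizes at each level:
Level 0: 16384
Level 1: 8192
Level 2: 4096
Level 3: 2048
Level 4: 1024
Level 5: 512
Level 6: 256
Level 7: 128
Level 8: 64
Level 9: 32
Level 10: 16
Level 11: 8
Level 12: 4
Level 13: 2
Level 14: 1

The root is level 0 and the size-1 base case is level 14 (the tree spans levels 0 through 14, i.e. 15 levels counting the root), so the depth is the number of divisions: log_2(16384) = 14

The recursion tree depth is log_2(16384) = 14. At each level, the problem size is divided by 2, so it takes 14 divisions to reduce to a base case of size 1. The algorithm makes 1 recursive call at each level.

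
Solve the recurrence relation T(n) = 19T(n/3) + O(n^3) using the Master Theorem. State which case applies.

Master Theorem for T(n) = 19T(n/3) + O(n^3):

a = 19, b = 3, c = 3
log_b(a) = log_3(19) = 2.6801

Case 3: c = 3 > log_3(19) = 2.6801
T(n) = O(n^3) = O(n^3)

For T(n) = 19T(n/3) + O(n^3): log_3(19) = 2.6801. This is Case 3 of the Master Theorem (c > log_b(a), work dominated by root), giving O(n^3).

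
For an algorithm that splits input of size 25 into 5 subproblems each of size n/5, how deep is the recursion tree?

For divide and conquer with division factor 5:

Problem sizes at each level:
Level 0: 25
Level 1: 5
Level 2: 1

The root is level 0 and the size-1 base case is level 2 (the tree spans levels 0 through 2, i.e. 3 levels counting the root), so the depth is the number of divisions: log_5(25) = 2

The recursion tree depth is log_5(25) = 2. At each level, the problem size is divided by 5, so it takes 2 divisions to reduce to a base case of size 1. The algorithm makes 5 recursive calls at each level.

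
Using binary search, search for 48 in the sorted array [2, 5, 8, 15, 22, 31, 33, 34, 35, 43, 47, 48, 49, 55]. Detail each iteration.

Binary search for 48 in [2, 5, 8, 15, 22, 31, 33, 34, 35, 43, 47, 48, 49, 55]:

lo=0, hi=13, mid=6, arr[mid]=33 -> 33 < 48, search right half
lo=7, hi=13, mid=10, arr[mid]=47 -> 47 < 48, search right half
lo=11, hi=13, mid=12, arr[mid]=49 -> 49 > 48, search left half
lo=11, hi=11, mid=11, arr[mid]=48 -> Found target at index 11!

Binary search finds 48 at index 11 after 4 comparisons. The search repeatedly halves the search space by comparing with the middle element.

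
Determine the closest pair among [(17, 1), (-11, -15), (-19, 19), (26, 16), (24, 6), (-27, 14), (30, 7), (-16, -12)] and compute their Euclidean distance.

Computing all pairwise distances among 8 points:

d((17, 1), (-11, -15)) = 32.249
d((17, 1), (-19, 19)) = 40.2492
d((17, 1), (26, 16)) = 17.4929
d((17, 1), (24, 6)) = 8.6023
d((17, 1), (-27, 14)) = 45.8803
d((17, 1), (30, 7)) = 14.3178
d((17, 1), (-16, -12)) = 35.4683
d((-11, -15), (-19, 19)) = 34.9285
d((-11, -15), (26, 16)) = 48.2701
d((-11, -15), (24, 6)) = 40.8167
d((-11, -15), (-27, 14)) = 33.121
d((-11, -15), (30, 7)) = 46.5296
d((-11, -15), (-16, -12)) = 5.831 <-- minimum
d((-19, 19), (26, 16)) = 45.0999
d((-19, 19), (24, 6)) = 44.9222
d((-19, 19), (-27, 14)) = 9.434
d((-19, 19), (30, 7)) = 50.448
d((-19, 19), (-16, -12)) = 31.1448
d((26, 16), (24, 6)) = 10.198
d((26, 16), (-27, 14)) = 53.0377
d((26, 16), (30, 7)) = 9.8489
d((26, 16), (-16, -12)) = 50.4777
d((24, 6), (-27, 14)) = 51.6236
d((24, 6), (30, 7)) = 6.0828
d((24, 6), (-16, -12)) = 43.8634
d((-27, 14), (30, 7)) = 57.4282
d((-27, 14), (-16, -12)) = 28.2312
d((30, 7), (-16, -12)) = 49.7695

Closest pair: (-11, -15) and (-16, -12) with distance 5.831

The closest pair is (-11, -15) and (-16, -12) with Euclidean distance 5.831. For 8 points, brute-force pairwise comparison is shown above. For large n, the divide-and-conquer algorithm (sort by x, recurse on halves, check the dividing strip) achieves O(n log n).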